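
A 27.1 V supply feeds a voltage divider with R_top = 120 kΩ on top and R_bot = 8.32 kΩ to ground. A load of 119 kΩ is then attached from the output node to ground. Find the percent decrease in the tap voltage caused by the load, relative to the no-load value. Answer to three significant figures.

6.14 %

The divider's output (Thévenin) resistance is R_top‖R_bot = 7.781 kΩ.
Fractional drop under load = R_th/(R_th + R_L) = 7.781 / (7.781 + 119) = 0.06137.
So the output falls by 6.14 %.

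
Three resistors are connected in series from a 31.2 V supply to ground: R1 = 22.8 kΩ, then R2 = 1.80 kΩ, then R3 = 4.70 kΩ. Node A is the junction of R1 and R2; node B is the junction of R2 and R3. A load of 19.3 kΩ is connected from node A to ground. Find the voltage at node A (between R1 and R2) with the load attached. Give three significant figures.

V ≈ 5.48 V

Below node A the series string R2+R3 = 6.500 kΩ sits in parallel with the 19.3 kΩ load: 4.862 kΩ.
V_A = 31.2 × 4.862/(22.8 + 4.862) = 5.48 V.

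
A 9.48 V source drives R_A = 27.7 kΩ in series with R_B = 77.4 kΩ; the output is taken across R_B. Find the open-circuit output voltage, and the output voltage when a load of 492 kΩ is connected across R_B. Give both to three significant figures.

Open-circuit: V = 9.48 × 77.4/(27.7 + 77.4) = 6.98 V.
With the load, R_B becomes R_B‖R_L = 66.88 kΩ, so V = 9.48 × 66.88/94.58 = 6.70 V.

Unloaded: 6.98 V; loaded: 6.70 V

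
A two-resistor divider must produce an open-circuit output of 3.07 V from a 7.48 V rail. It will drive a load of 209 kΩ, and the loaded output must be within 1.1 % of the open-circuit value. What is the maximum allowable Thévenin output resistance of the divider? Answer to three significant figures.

R_th ≤ 2.32 kΩ

Loading drop = R_th/(R_th + R_L) ≤ 0.0110, so R_th ≤ R_L · ε/(1−ε) = 209 kΩ × 0.0110/0.9890 = 2.32 kΩ.
(Any R1, R2 with R2/(R1+R2) = 0.410 and R1‖R2 ≤ 2.32 kΩ will meet the spec.)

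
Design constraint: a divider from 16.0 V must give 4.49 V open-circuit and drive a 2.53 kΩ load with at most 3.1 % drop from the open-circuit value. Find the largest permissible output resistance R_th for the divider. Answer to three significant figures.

Loading drop = R_th/(R_th + R_L) ≤ 0.0310, so R_th ≤ R_L · ε/(1−ε) = 2.53 kΩ × 0.0310/0.9690 = 80.9 Ω.

R_th ≤ 80.9 Ω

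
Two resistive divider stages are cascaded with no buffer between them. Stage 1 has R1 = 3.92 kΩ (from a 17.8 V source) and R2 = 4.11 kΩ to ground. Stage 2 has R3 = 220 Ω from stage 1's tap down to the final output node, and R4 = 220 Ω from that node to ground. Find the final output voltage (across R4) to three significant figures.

V_out ≈ 0.819 V

Stage 2 presents R3+R4 = 440.0 Ω as a load on stage 1's tap.
Stage 1's lower leg becomes R2‖(R3+R4) = 397.5 Ω, so V_mid = 17.8 × 397.5/4317 = 1.639 V.
Stage 2 is itself unloaded: V_out = V_mid × R4/(R3+R4) = 1.639 × 220/440.0 = 0.819 V.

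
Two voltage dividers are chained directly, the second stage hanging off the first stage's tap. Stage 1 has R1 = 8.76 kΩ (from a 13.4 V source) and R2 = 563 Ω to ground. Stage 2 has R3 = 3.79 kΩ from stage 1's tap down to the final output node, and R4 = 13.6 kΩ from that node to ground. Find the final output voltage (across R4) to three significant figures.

V_out ≈ 0.614 V

Stage 2 presents R3+R4 = 17390 Ω as a load on stage 1's tap.
Stage 1's lower leg becomes R2‖(R3+R4) = 545.3 Ω, so V_mid = 13.4 × 545.3/9305 = 0.7853 V.
Stage 2 is itself unloaded: V_out = V_mid × R4/(R3+R4) = 0.7853 × 13600/17390 = 0.614 V.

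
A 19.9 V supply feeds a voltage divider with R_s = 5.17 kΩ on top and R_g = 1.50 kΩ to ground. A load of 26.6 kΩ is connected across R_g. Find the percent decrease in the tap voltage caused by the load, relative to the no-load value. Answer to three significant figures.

4.19 %

The divider's output (Thévenin) resistance is R_s‖R_g = 1.163 kΩ.
Fractional drop under load = R_th/(R_th + R_L) = 1.163 / (1.163 + 26.6) = 0.04188.
So the output falls by 4.19 %.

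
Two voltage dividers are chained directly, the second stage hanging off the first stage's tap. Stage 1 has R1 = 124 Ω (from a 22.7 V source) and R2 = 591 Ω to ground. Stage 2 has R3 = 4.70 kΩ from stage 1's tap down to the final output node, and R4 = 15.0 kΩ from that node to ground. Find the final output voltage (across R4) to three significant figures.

Stage 2 presents R3+R4 = 19700 Ω as a load on stage 1's tap.
Stage 1's lower leg becomes R2‖(R3+R4) = 573.8 Ω, so V_mid = 22.7 × 573.8/697.8 = 18.67 V.
Stage 2 is itself unloaded: V_out = V_mid × R4/(R3+R4) = 18.67 × 15000/19700 = 14.2 V.

V_out ≈ 14.2 V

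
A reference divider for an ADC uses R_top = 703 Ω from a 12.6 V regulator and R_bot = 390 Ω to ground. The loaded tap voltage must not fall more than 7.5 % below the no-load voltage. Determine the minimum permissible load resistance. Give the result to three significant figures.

Output resistance R_th = R_top‖R_bot = (703 × 390)/1093 = 250.8 Ω.
The fractional drop is R_th/(R_th + R_L); requiring this ≤ 0.0750 gives R_L ≥ R_th(1/0.0750 − 1) = 250.8 × 12.33 = 3.09 kΩ.

R_L(min) ≈ 3.09 kΩ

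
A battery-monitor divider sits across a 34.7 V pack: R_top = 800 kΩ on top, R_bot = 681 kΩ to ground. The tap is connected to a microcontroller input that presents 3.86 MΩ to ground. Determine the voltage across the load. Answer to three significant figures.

The load sits in parallel with R_bot: R_bot‖R_L = (681 × 3860) / (681 + 3860) = 578.9 kΩ.
V_out = 34.7 × 578.9 / (800 + 578.9) = 34.7 × 578.9/1379 = 14.6 V.

V_out ≈ 14.6 V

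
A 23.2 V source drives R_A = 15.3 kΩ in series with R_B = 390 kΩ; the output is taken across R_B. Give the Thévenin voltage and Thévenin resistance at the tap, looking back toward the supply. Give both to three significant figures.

V_th = 22.3 V, R_th = 14.7 kΩ

V_th is the open-circuit tap voltage: 23.2 × 390/(15.3 + 390) = 22.3 V.
With the supply zeroed, R_A and R_B appear in parallel from the tap: R_th = R_A‖R_B = (15.3 × 390)/405.3 = 14.7 kΩ.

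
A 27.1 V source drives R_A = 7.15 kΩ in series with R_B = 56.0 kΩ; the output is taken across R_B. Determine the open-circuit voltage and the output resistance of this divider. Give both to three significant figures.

V_th = 24.0 V, R_th = 6.34 kΩ

V_th is the open-circuit tap voltage: 27.1 × 56.0/(7.15 + 56.0) = 24.0 V.
With the supply zeroed, R_A and R_B appear in parallel from the tap: R_th = R_A‖R_B = (7.15 × 56.0)/63.15 = 6.34 kΩ.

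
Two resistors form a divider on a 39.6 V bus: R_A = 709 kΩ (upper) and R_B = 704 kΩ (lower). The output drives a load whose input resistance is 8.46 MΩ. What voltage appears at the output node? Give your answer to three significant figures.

The load sits in parallel with R_B: R_B‖R_L = (704 × 8460) / (704 + 8460) = 649.9 kΩ.
V_out = 39.6 × 649.9 / (709 + 649.9) = 39.6 × 649.9/1359 = 18.9 V.

V_out ≈ 18.9 V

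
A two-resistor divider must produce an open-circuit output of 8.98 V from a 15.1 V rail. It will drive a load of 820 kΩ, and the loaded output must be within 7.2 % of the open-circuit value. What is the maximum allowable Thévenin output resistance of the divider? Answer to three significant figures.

Loading drop = R_th/(R_th + R_L) ≤ 0.0720, so R_th ≤ R_L · ε/(1−ε) = 820 kΩ × 0.0720/0.9280 = 63.6 kΩ.

R_th ≤ 63.6 kΩ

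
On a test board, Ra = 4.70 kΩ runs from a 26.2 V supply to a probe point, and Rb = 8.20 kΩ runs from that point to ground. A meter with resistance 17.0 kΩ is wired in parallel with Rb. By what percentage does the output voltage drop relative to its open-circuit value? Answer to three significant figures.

The divider's output (Thévenin) resistance is Ra‖Rb = 2.988 kΩ.
Fractional drop under load = R_th/(R_th + R_L) = 2.988 / (2.988 + 17.0) = 0.1495.
So the output falls by 14.9 %.

14.9 %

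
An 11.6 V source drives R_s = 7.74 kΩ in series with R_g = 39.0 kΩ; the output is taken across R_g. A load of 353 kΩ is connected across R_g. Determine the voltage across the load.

The load sits in parallel with R_g: R_g‖R_L = (39.0 × 353) / (39.0 + 353) = 35.12 kΩ.
V_out = 11.6 × 35.12 / (7.74 + 35.12) = 11.6 × 35.12/42.86 = 9.51 V.

V_out ≈ 9.51 V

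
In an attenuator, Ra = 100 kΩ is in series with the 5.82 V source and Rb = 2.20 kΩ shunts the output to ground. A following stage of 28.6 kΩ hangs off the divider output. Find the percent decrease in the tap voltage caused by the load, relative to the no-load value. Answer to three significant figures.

The divider's output (Thévenin) resistance is Ra‖Rb = 2.153 kΩ.
Fractional drop under load = R_th/(R_th + R_L) = 2.153 / (2.153 + 28.6) = 0.07000.
So the output falls by 7.00 %.

7.00 %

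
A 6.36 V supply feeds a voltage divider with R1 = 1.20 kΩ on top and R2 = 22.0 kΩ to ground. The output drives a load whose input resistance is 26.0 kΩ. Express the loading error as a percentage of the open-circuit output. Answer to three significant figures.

The divider's output (Thévenin) resistance is R1‖R2 = 1.138 kΩ.
Fractional drop under load = R_th/(R_th + R_L) = 1.138 / (1.138 + 26.0) = 0.04193.
So the output falls by 4.19 %.

4.19 %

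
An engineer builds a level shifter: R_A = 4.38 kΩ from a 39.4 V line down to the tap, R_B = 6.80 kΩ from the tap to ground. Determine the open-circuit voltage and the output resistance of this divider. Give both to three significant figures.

V_th is the open-circuit tap voltage: 39.4 × 6.80/(4.38 + 6.80) = 24.0 V.
With the supply zeroed, R_A and R_B appear in parallel from the tap: R_th = R_A‖R_B = (4.38 × 6.80)/11.18 = 2.66 kΩ.

V_th = 24.0 V, R_th = 2.66 kΩ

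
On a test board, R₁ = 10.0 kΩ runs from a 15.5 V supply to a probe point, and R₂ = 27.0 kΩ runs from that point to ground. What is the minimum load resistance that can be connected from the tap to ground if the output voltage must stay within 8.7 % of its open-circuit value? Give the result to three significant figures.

R_L(min) ≈ 76.6 kΩ

Output resistance R_th = R₁‖R₂ = (10.0 × 27.0)/37.00 = 7.297 kΩ.
The fractional drop is R_th/(R_th + R_L); requiring this ≤ 0.0870 gives R_L ≥ R_th(1/0.0870 − 1) = 7.297 × 10.49 = 76.6 kΩ.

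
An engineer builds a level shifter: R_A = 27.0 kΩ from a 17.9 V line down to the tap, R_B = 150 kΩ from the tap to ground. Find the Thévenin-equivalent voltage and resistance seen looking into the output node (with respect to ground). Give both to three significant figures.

V_th is the open-circuit tap voltage: 17.9 × 150/(27.0 + 150) = 15.2 V.
With the supply zeroed, R_A and R_B appear in parallel from the tap: R_th = R_A‖R_B = (27.0 × 150)/177.0 = 22.9 kΩ.

V_th = 15.2 V, R_th = 22.9 kΩ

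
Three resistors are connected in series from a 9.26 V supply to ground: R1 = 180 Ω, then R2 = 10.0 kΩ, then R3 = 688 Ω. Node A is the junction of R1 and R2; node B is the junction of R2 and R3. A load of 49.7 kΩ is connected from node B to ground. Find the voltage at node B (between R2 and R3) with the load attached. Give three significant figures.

V ≈ 0.579 V

At node B, R3 is in parallel with the load: R3‖R_L = 678.6 Ω.
Below node A the resistance is R2 + (R3‖R_L) = 10680 Ω, so V_A = 9.26 × 10680/10860 = 9.106 V.
Then V_B = V_A × (R3‖R_L)/(R2 + R3‖R_L) = 9.106 × 678.6/10680 = 0.579 V.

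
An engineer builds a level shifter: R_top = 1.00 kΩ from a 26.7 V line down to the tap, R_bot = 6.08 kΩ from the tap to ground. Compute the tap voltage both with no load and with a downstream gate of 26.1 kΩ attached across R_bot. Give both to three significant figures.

Open-circuit: V = 26.7 × 6.08/(1.00 + 6.08) = 22.9 V.
With the load, R_bot becomes R_bot‖R_L = 4.931 kΩ, so V = 26.7 × 4.931/5.931 = 22.2 V.

Unloaded: 22.9 V; loaded: 22.2 V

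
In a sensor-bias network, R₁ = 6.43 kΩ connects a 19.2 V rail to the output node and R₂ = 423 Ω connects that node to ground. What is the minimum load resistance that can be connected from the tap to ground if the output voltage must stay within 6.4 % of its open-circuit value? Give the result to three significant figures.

Output resistance R_th = R₁‖R₂ = (6430 × 423)/6853 = 396.9 Ω.
The fractional drop is R_th/(R_th + R_L); requiring this ≤ 0.0640 gives R_L ≥ R_th(1/0.0640 − 1) = 396.9 × 14.62 = 5.80 kΩ.

R_L(min) ≈ 5.80 kΩ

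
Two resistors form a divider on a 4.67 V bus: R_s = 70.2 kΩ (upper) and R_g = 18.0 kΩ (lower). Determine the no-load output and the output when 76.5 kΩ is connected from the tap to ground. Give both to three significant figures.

Unloaded: 0.953 V; loaded: 0.803 V

Open-circuit: V = 4.67 × 18.0/(70.2 + 18.0) = 0.953 V.
With the load, R_g becomes R_g‖R_L = 14.57 kΩ, so V = 4.67 × 14.57/84.77 = 0.803 V.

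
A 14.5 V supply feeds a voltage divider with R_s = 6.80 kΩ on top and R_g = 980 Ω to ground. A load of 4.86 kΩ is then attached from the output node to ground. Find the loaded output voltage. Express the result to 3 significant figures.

V_out ≈ 1.55 V

The load sits in parallel with R_g: R_g‖R_L = (980 × 4860) / (980 + 4860) = 815.5 Ω.
V_out = 14.5 × 815.5 / (6800 + 815.5) = 14.5 × 815.5/7616 = 1.55 V.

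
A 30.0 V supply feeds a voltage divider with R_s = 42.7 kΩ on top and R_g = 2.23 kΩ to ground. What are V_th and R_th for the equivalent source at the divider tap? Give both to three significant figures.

V_th = 1.49 V, R_th = 2.12 kΩ

V_th is the open-circuit tap voltage: 30.0 × 2.23/(42.7 + 2.23) = 1.49 V.
With the supply zeroed, R_s and R_g appear in parallel from the tap: R_th = R_s‖R_g = (42.7 × 2.23)/44.93 = 2.12 kΩ.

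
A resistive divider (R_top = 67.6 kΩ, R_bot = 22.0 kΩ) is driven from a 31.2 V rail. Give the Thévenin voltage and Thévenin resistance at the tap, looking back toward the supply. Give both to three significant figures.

V_th is the open-circuit tap voltage: 31.2 × 22.0/(67.6 + 22.0) = 7.66 V.
With the supply zeroed, R_top and R_bot appear in parallel from the tap: R_th = R_top‖R_bot = (67.6 × 22.0)/89.60 = 16.6 kΩ.

V_th = 7.66 V, R_th = 16.6 kΩ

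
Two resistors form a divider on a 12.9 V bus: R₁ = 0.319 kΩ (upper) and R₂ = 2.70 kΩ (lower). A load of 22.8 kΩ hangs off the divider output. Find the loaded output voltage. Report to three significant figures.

The load sits in parallel with R₂: R₂‖R_L = (2700 × 22800) / (2700 + 22800) = 2414 Ω.
V_out = 12.9 × 2414 / (319 + 2414) = 12.9 × 2414/2733 = 11.4 V.

V_out ≈ 11.4 V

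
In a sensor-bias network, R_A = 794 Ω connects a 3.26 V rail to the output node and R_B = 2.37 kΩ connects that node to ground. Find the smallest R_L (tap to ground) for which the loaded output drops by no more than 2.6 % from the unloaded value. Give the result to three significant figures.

R_L(min) ≈ 22.3 kΩ

Output resistance R_th = R_A‖R_B = (794 × 2370)/3164 = 594.7 Ω.
The fractional drop is R_th/(R_th + R_L); requiring this ≤ 0.0260 gives R_L ≥ R_th(1/0.0260 − 1) = 594.7 × 37.46 = 22.3 kΩ.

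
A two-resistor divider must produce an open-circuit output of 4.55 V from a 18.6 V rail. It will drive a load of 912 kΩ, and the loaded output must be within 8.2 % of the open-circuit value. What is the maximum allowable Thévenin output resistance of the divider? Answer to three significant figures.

R_th ≤ 81.5 kΩ

Loading drop = R_th/(R_th + R_L) ≤ 0.0820, so R_th ≤ R_L · ε/(1−ε) = 912 kΩ × 0.0820/0.9180 = 81.5 kΩ.
(Any R1, R2 with R2/(R1+R2) = 0.245 and R1‖R2 ≤ 81.5 kΩ will meet the spec.)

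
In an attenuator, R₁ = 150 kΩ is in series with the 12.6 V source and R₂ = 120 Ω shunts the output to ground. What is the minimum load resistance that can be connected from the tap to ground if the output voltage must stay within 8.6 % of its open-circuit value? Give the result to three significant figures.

Output resistance R_th = R₁‖R₂ = (150000 × 120)/150100 = 119.9 Ω.
The fractional drop is R_th/(R_th + R_L); requiring this ≤ 0.0860 gives R_L ≥ R_th(1/0.0860 − 1) = 119.9 × 10.63 = 1.27 kΩ.

R_L(min) ≈ 1.27 kΩ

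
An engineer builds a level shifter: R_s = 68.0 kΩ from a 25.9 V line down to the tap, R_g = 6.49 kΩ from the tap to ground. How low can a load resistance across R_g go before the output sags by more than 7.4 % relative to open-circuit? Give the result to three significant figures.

Output resistance R_th = R_s‖R_g = (68.0 × 6.49)/74.49 = 5.925 kΩ.
The fractional drop is R_th/(R_th + R_L); requiring this ≤ 0.0740 gives R_L ≥ R_th(1/0.0740 − 1) = 5.925 × 12.51 = 74.1 kΩ.

R_L(min) ≈ 74.1 kΩ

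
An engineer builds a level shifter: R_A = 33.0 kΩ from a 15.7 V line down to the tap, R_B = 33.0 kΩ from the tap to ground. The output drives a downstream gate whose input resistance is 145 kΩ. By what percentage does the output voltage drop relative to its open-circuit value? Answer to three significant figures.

10.2 %

The divider's output (Thévenin) resistance is R_A‖R_B = 16.50 kΩ.
Fractional drop under load = R_th/(R_th + R_L) = 16.50 / (16.50 + 145) = 0.1022.
So the output falls by 10.2 %.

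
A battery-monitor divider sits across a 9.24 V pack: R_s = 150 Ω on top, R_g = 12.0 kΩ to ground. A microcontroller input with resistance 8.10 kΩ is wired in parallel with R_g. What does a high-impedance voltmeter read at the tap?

V_out ≈ 8.96 V

The load sits in parallel with R_g: R_g‖R_L = (12000 × 8100) / (12000 + 8100) = 4836 Ω.
V_out = 9.24 × 4836 / (150 + 4836) = 9.24 × 4836/4986 = 8.96 V.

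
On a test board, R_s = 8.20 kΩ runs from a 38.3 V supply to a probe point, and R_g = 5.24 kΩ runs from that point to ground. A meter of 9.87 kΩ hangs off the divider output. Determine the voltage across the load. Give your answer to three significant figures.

V_out ≈ 11.3 V

The load sits in parallel with R_g: R_g‖R_L = (5.24 × 9.87) / (5.24 + 9.87) = 3.423 kΩ.
V_out = 38.3 × 3.423 / (8.20 + 3.423) = 38.3 × 3.423/11.62 = 11.3 V.
(Unloaded it would have been 14.9 V.)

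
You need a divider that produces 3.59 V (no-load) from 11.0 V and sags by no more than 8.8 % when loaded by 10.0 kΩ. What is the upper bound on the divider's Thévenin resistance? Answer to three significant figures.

R_th ≤ 965 Ω

Loading drop = R_th/(R_th + R_L) ≤ 0.0880, so R_th ≤ R_L · ε/(1−ε) = 10.0 kΩ × 0.0880/0.9120 = 965 Ω.
(Any R1, R2 with R2/(R1+R2) = 0.326 and R1‖R2 ≤ 965 Ω will meet the spec.)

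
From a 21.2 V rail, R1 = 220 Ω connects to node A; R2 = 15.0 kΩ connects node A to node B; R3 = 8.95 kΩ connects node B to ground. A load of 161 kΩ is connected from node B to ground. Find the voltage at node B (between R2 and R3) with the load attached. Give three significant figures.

V ≈ 7.58 V

At node B, R3 is in parallel with the load: R3‖R_L = 8479 Ω.
Below node A the resistance is R2 + (R3‖R_L) = 23480 Ω, so V_A = 21.2 × 23480/23700 = 21.00 V.
Then V_B = V_A × (R3‖R_L)/(R2 + R3‖R_L) = 21.00 × 8479/23480 = 7.58 V.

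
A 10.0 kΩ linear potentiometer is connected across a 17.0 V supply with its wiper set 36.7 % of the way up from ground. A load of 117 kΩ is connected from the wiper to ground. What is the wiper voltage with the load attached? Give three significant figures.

V ≈ 6.12 V

The wiper splits the pot into (1−α)R = 6.330 kΩ above and αR = 3.670 kΩ below.
Lower section ‖ load = 3.558 kΩ.
V_wiper = 17.0 × 3.558/(6.330 + 3.558) = 6.12 V.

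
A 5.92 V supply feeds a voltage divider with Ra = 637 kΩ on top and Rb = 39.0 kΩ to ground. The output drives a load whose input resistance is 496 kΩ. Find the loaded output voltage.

The load sits in parallel with Rb: Rb‖R_L = (39.0 × 496) / (39.0 + 496) = 36.16 kΩ.
V_out = 5.92 × 36.16 / (637 + 36.16) = 5.92 × 36.16/673.2 = 0.318 V.

V_out ≈ 0.318 V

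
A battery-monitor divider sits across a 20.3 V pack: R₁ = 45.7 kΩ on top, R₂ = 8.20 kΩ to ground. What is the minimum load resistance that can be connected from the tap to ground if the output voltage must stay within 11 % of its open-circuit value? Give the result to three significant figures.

Output resistance R_th = R₁‖R₂ = (45.7 × 8.20)/53.90 = 6.953 kΩ.
The fractional drop is R_th/(R_th + R_L); requiring this ≤ 0.110 gives R_L ≥ R_th(1/0.110 − 1) = 6.953 × 8.091 = 56.3 kΩ.

R_L(min) ≈ 56.3 kΩ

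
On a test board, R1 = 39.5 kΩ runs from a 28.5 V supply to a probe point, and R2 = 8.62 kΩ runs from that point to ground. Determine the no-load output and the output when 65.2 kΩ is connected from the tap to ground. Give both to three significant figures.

Open-circuit: V = 28.5 × 8.62/(39.5 + 8.62) = 5.11 V.
With the load, R2 becomes R2‖R_L = 7.613 kΩ, so V = 28.5 × 7.613/47.11 = 4.61 V.

Unloaded: 5.11 V; loaded: 4.61 V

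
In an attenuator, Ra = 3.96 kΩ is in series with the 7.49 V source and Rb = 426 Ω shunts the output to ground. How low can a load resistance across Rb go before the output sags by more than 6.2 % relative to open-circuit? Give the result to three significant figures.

R_L(min) ≈ 5.82 kΩ

Output resistance R_th = Ra‖Rb = (3960 × 426)/4386 = 384.6 Ω.
The fractional drop is R_th/(R_th + R_L); requiring this ≤ 0.0620 gives R_L ≥ R_th(1/0.0620 − 1) = 384.6 × 15.13 = 5.82 kΩ.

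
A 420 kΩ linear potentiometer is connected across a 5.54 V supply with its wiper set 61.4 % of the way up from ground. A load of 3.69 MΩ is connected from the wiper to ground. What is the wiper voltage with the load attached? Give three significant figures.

V ≈ 3.31 V

The wiper splits the pot into (1−α)R = 162.1 kΩ above and αR = 257.9 kΩ below.
Lower section ‖ load = 241.0 kΩ.
V_wiper = 5.54 × 241.0/(162.1 + 241.0) = 3.31 V.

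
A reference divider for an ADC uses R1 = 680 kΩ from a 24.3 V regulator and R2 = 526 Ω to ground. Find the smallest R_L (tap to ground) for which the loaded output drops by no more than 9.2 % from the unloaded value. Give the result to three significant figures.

R_L(min) ≈ 5.19 kΩ

Output resistance R_th = R1‖R2 = (680000 × 526)/680500 = 525.6 Ω.
The fractional drop is R_th/(R_th + R_L); requiring this ≤ 0.0920 gives R_L ≥ R_th(1/0.0920 − 1) = 525.6 × 9.870 = 5.19 kΩ.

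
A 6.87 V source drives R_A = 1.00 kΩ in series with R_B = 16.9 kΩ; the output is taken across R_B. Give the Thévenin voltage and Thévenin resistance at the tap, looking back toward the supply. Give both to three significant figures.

V_th is the open-circuit tap voltage: 6.87 × 16.9/(1.00 + 16.9) = 6.49 V.
With the supply zeroed, R_A and R_B appear in parallel from the tap: R_th = R_A‖R_B = (1.00 × 16.9)/17.90 = 944 Ω.

V_th = 6.49 V, R_th = 944 Ω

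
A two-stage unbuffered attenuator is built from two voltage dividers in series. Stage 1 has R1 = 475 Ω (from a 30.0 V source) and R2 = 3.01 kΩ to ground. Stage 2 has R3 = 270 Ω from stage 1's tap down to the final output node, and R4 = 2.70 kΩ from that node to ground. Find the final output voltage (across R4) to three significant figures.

V_out ≈ 20.7 V

Stage 2 presents R3+R4 = 2970 Ω as a load on stage 1's tap.
Stage 1's lower leg becomes R2‖(R3+R4) = 1495 Ω, so V_mid = 30.0 × 1495/1970 = 22.77 V.
Stage 2 is itself unloaded: V_out = V_mid × R4/(R3+R4) = 22.77 × 2700/2970 = 20.7 V.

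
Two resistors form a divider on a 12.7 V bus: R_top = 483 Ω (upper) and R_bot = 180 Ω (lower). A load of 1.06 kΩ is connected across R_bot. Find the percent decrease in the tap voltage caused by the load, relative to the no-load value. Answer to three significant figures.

The divider's output (Thévenin) resistance is R_top‖R_bot = 131.1 Ω.
Fractional drop under load = R_th/(R_th + R_L) = 131.1 / (131.1 + 1060) = 0.1101.
So the output falls by 11.0 %.

11.0 %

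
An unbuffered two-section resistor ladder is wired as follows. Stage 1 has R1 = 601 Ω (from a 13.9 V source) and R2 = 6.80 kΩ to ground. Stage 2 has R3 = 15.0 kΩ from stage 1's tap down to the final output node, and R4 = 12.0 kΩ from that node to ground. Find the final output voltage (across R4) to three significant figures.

Stage 2 presents R3+R4 = 27000 Ω as a load on stage 1's tap.
Stage 1's lower leg becomes R2‖(R3+R4) = 5432 Ω, so V_mid = 13.9 × 5432/6033 = 12.52 V.
Stage 2 is itself unloaded: V_out = V_mid × R4/(R3+R4) = 12.52 × 12000/27000 = 5.56 V.

V_out ≈ 5.56 V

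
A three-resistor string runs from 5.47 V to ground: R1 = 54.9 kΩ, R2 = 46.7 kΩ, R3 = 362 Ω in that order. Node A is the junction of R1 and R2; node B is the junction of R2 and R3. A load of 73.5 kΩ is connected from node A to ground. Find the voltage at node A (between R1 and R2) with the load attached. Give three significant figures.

V ≈ 1.88 V

Below node A the series string R2+R3 = 47060 Ω sits in parallel with the 73500 Ω load: 28690 Ω.
V_A = 5.47 × 28690/(54900 + 28690) = 1.88 V.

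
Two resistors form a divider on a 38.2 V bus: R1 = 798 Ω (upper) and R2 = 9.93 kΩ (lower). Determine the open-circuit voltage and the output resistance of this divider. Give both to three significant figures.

V_th = 35.4 V, R_th = 739 Ω

V_th is the open-circuit tap voltage: 38.2 × 9930/(798 + 9930) = 35.4 V.
With the supply zeroed, R1 and R2 appear in parallel from the tap: R_th = R1‖R2 = (798 × 9930)/10730 = 739 Ω.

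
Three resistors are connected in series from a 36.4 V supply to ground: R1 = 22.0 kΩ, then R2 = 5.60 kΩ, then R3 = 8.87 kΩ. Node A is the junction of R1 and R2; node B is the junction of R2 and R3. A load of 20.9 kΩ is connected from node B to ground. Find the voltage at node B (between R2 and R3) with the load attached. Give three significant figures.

At node B, R3 is in parallel with the load: R3‖R_L = 6.227 kΩ.
Below node A the resistance is R2 + (R3‖R_L) = 11.83 kΩ, so V_A = 36.4 × 11.83/33.83 = 12.73 V.
Then V_B = V_A × (R3‖R_L)/(R2 + R3‖R_L) = 12.73 × 6.227/11.83 = 6.70 V.

V ≈ 6.70 V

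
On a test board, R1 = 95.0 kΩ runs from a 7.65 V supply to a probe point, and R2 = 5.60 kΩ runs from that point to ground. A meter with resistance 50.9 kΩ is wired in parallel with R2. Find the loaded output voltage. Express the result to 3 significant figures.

V_out ≈ 0.386 V

The load sits in parallel with R2: R2‖R_L = (5.60 × 50.9) / (5.60 + 50.9) = 5.045 kΩ.
V_out = 7.65 × 5.045 / (95.0 + 5.045) = 7.65 × 5.045/100.0 = 0.386 V.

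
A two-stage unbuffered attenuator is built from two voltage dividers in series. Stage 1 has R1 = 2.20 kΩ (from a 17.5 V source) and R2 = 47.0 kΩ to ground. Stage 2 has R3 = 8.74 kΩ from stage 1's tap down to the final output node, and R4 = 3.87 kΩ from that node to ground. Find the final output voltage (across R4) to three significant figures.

Stage 2 presents R3+R4 = 12.61 kΩ as a load on stage 1's tap.
Stage 1's lower leg becomes R2‖(R3+R4) = 9.942 kΩ, so V_mid = 17.5 × 9.942/12.14 = 14.33 V.
Stage 2 is itself unloaded: V_out = V_mid × R4/(R3+R4) = 14.33 × 3.87/12.61 = 4.40 V.

V_out ≈ 4.40 V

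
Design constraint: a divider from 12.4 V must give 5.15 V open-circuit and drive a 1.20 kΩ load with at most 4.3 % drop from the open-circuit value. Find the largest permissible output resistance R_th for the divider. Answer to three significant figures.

Loading drop = R_th/(R_th + R_L) ≤ 0.0430, so R_th ≤ R_L · ε/(1−ε) = 1.20 kΩ × 0.0430/0.9570 = 53.9 Ω.

R_th ≤ 53.9 Ω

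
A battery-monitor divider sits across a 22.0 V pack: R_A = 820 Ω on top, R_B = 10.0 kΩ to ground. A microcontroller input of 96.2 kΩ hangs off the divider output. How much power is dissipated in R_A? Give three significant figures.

Total resistance from the source is R_A + (R_B‖R_L) = 9878 Ω, so I = 22.0/9878 Ω = 2.227 mA.
P = I²·R_A = (2.227 mA)² × 820 Ω = 4.07 mW.

P ≈ 4.07 mW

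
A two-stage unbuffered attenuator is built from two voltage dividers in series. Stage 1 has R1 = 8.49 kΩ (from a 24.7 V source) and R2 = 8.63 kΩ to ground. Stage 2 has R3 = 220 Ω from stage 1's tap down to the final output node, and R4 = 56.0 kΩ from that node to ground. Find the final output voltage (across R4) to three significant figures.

Stage 2 presents R3+R4 = 56220 Ω as a load on stage 1's tap.
Stage 1's lower leg becomes R2‖(R3+R4) = 7482 Ω, so V_mid = 24.7 × 7482/15970 = 11.57 V.
Stage 2 is itself unloaded: V_out = V_mid × R4/(R3+R4) = 11.57 × 56000/56220 = 11.5 V.

V_out ≈ 11.5 V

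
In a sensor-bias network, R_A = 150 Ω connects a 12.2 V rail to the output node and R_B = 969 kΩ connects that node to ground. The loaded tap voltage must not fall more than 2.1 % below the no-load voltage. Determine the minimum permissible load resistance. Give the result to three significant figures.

Output resistance R_th = R_A‖R_B = (150 × 969000)/969200 = 150.0 Ω.
The fractional drop is R_th/(R_th + R_L); requiring this ≤ 0.0210 gives R_L ≥ R_th(1/0.0210 − 1) = 150.0 × 46.62 = 6.99 kΩ.

R_L(min) ≈ 6.99 kΩ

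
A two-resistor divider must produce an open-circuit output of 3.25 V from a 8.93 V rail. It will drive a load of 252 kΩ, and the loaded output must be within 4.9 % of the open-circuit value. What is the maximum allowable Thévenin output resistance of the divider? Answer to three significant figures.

R_th ≤ 13.0 kΩ

Loading drop = R_th/(R_th + R_L) ≤ 0.0490, so R_th ≤ R_L · ε/(1−ε) = 252 kΩ × 0.0490/0.9510 = 13.0 kΩ.
(Any R1, R2 with R2/(R1+R2) = 0.364 and R1‖R2 ≤ 13.0 kΩ will meet the spec.)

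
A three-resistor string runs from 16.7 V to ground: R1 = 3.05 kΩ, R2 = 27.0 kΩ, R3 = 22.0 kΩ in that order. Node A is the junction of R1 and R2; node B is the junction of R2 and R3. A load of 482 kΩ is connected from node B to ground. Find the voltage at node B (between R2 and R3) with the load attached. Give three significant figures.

At node B, R3 is in parallel with the load: R3‖R_L = 21.04 kΩ.
Below node A the resistance is R2 + (R3‖R_L) = 48.04 kΩ, so V_A = 16.7 × 48.04/51.09 = 15.70 V.
Then V_B = V_A × (R3‖R_L)/(R2 + R3‖R_L) = 15.70 × 21.04/48.04 = 6.88 V.

V ≈ 6.88 V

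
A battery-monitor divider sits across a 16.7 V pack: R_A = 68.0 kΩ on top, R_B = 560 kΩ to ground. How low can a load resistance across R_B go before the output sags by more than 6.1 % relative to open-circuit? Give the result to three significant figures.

Output resistance R_th = R_A‖R_B = (68.0 × 560)/628.0 = 60.64 kΩ.
The fractional drop is R_th/(R_th + R_L); requiring this ≤ 0.0610 gives R_L ≥ R_th(1/0.0610 − 1) = 60.64 × 15.39 = 933 kΩ.

R_L(min) ≈ 933 kΩ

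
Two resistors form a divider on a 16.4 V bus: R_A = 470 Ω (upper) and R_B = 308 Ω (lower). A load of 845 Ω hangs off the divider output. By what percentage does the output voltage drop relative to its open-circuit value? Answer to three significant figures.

18.0 %

The divider's output (Thévenin) resistance is R_A‖R_B = 186.1 Ω.
Fractional drop under load = R_th/(R_th + R_L) = 186.1 / (186.1 + 845) = 0.1805.
So the output falls by 18.0 %.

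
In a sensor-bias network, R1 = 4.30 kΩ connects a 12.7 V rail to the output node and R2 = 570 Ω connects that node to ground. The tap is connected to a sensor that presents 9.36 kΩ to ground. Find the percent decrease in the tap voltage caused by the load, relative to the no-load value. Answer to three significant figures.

The divider's output (Thévenin) resistance is R1‖R2 = 503.3 Ω.
Fractional drop under load = R_th/(R_th + R_L) = 503.3 / (503.3 + 9360) = 0.05103.
So the output falls by 5.10 %.

5.10 %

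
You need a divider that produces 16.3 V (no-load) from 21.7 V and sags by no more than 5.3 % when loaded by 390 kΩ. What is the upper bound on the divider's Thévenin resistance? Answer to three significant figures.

Loading drop = R_th/(R_th + R_L) ≤ 0.0530, so R_th ≤ R_L · ε/(1−ε) = 390 kΩ × 0.0530/0.9470 = 21.8 kΩ.

R_th ≤ 21.8 kΩ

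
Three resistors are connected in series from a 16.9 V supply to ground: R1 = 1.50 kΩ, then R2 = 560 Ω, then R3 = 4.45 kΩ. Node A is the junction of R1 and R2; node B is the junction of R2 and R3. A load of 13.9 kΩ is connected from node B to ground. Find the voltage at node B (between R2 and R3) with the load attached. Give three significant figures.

At node B, R3 is in parallel with the load: R3‖R_L = 3371 Ω.
Below node A the resistance is R2 + (R3‖R_L) = 3931 Ω, so V_A = 16.9 × 3931/5431 = 12.23 V.
Then V_B = V_A × (R3‖R_L)/(R2 + R3‖R_L) = 12.23 × 3371/3931 = 10.5 V.

V ≈ 10.5 V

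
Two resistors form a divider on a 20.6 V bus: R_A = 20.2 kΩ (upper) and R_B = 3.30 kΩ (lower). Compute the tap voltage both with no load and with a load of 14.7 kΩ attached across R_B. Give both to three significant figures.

Unloaded: 2.89 V; loaded: 2.42 V

Open-circuit: V = 20.6 × 3.30/(20.2 + 3.30) = 2.89 V.
With the load, R_B becomes R_B‖R_L = 2.695 kΩ, so V = 20.6 × 2.695/22.89 = 2.42 V.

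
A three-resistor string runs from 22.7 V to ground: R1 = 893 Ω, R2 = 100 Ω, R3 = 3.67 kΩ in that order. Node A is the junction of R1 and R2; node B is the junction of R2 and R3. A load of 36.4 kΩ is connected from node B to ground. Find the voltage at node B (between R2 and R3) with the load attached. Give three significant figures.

V ≈ 17.5 V

At node B, R3 is in parallel with the load: R3‖R_L = 3334 Ω.
Below node A the resistance is R2 + (R3‖R_L) = 3434 Ω, so V_A = 22.7 × 3434/4327 = 18.02 V.
Then V_B = V_A × (R3‖R_L)/(R2 + R3‖R_L) = 18.02 × 3334/3434 = 17.5 V.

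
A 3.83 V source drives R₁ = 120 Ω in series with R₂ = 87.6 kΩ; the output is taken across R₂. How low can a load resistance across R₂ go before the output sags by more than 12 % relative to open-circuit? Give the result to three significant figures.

R_L(min) ≈ 879 Ω

Output resistance R_th = R₁‖R₂ = (120 × 87600)/87720 = 119.8 Ω.
The fractional drop is R_th/(R_th + R_L); requiring this ≤ 0.120 gives R_L ≥ R_th(1/0.120 − 1) = 119.8 × 7.333 = 879 Ω.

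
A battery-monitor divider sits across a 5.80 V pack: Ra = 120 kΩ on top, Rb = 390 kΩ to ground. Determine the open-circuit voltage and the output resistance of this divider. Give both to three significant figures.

V_th = 4.44 V, R_th = 91.8 kΩ

V_th is the open-circuit tap voltage: 5.80 × 390/(120 + 390) = 4.44 V.
With the supply zeroed, Ra and Rb appear in parallel from the tap: R_th = Ra‖Rb = (120 × 390)/510.0 = 91.8 kΩ.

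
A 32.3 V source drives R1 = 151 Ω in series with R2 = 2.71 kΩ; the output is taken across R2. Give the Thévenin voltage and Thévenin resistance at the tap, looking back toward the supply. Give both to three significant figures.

V_th is the open-circuit tap voltage: 32.3 × 2710/(151 + 2710) = 30.6 V.
With the supply zeroed, R1 and R2 appear in parallel from the tap: R_th = R1‖R2 = (151 × 2710)/2861 = 143 Ω.

V_th = 30.6 V, R_th = 143 Ω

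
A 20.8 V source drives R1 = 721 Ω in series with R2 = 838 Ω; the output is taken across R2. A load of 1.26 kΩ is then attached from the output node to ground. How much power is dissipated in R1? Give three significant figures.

Total resistance from the source is R1 + (R2‖R_L) = 1224 Ω, so I = 20.8/1224 Ω = 16.99 mA.
P = I²·R1 = (16.99 mA)² × 721 Ω = 208 mW.

P ≈ 208 mW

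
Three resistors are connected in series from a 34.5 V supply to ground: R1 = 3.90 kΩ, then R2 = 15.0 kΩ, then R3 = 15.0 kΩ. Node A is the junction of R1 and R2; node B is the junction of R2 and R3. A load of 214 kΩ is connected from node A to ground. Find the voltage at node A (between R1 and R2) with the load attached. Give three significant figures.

Below node A the series string R2+R3 = 30.00 kΩ sits in parallel with the 214 kΩ load: 26.31 kΩ.
V_A = 34.5 × 26.31/(3.90 + 26.31) = 30.0 V.

V ≈ 30.0 V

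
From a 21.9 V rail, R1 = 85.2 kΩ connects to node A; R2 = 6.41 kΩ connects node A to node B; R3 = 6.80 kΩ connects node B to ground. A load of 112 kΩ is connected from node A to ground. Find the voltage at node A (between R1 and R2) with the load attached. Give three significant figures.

Below node A the series string R2+R3 = 13.21 kΩ sits in parallel with the 112 kΩ load: 11.82 kΩ.
V_A = 21.9 × 11.82/(85.2 + 11.82) = 2.67 V.

V ≈ 2.67 V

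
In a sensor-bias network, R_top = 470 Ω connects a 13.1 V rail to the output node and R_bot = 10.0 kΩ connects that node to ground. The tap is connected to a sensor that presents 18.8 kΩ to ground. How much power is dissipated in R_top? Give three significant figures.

Total resistance from the source is R_top + (R_bot‖R_L) = 6998 Ω, so I = 13.1/6998 Ω = 1.872 mA.
P = I²·R_top = (1.872 mA)² × 470 Ω = 1.65 mW.

P ≈ 1.65 mW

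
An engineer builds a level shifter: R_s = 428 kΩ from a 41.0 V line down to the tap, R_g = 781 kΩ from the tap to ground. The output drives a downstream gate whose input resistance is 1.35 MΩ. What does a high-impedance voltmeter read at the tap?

V_out ≈ 22.0 V

The load sits in parallel with R_g: R_g‖R_L = (781 × 1350) / (781 + 1350) = 494.8 kΩ.
V_out = 41.0 × 494.8 / (428 + 494.8) = 41.0 × 494.8/922.8 = 22.0 V.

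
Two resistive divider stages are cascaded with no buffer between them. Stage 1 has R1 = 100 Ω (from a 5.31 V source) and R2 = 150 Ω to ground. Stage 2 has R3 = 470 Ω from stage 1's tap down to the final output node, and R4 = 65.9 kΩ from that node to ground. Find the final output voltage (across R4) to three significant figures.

V_out ≈ 3.16 V

Stage 2 presents R3+R4 = 66370 Ω as a load on stage 1's tap.
Stage 1's lower leg becomes R2‖(R3+R4) = 149.7 Ω, so V_mid = 5.31 × 149.7/249.7 = 3.183 V.
Stage 2 is itself unloaded: V_out = V_mid × R4/(R3+R4) = 3.183 × 65900/66370 = 3.16 V.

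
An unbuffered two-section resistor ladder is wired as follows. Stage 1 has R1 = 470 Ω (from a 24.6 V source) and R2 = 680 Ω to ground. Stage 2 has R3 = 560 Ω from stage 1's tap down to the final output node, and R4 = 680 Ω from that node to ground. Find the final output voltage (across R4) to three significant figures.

V_out ≈ 6.52 V

Stage 2 presents R3+R4 = 1240 Ω as a load on stage 1's tap.
Stage 1's lower leg becomes R2‖(R3+R4) = 439.2 Ω, so V_mid = 24.6 × 439.2/909.2 = 11.88 V.
Stage 2 is itself unloaded: V_out = V_mid × R4/(R3+R4) = 11.88 × 680/1240 = 6.52 V.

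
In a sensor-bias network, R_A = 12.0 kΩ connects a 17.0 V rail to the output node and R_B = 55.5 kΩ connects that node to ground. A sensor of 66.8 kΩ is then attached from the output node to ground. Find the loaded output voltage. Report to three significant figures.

The load sits in parallel with R_B: R_B‖R_L = (55.5 × 66.8) / (55.5 + 66.8) = 30.31 kΩ.
V_out = 17.0 × 30.31 / (12.0 + 30.31) = 17.0 × 30.31/42.31 = 12.2 V.

V_out ≈ 12.2 V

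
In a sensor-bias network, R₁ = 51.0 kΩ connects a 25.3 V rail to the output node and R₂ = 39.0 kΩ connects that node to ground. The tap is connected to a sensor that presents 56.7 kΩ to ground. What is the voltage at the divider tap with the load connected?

V_out ≈ 7.89 V

The load sits in parallel with R₂: R₂‖R_L = (39.0 × 56.7) / (39.0 + 56.7) = 23.11 kΩ.
V_out = 25.3 × 23.11 / (51.0 + 23.11) = 25.3 × 23.11/74.11 = 7.89 V.
(Unloaded it would have been 11.0 V.)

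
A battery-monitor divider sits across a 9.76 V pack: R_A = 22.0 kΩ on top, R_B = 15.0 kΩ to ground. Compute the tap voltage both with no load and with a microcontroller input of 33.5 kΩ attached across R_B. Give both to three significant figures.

Open-circuit: V = 9.76 × 15.0/(22.0 + 15.0) = 3.96 V.
With the load, R_B becomes R_B‖R_L = 10.36 kΩ, so V = 9.76 × 10.36/32.36 = 3.12 V.

Unloaded: 3.96 V; loaded: 3.12 V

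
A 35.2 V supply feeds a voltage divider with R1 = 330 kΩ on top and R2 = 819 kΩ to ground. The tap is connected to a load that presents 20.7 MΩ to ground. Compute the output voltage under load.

The load sits in parallel with R2: R2‖R_L = (819 × 20700) / (819 + 20700) = 787.8 kΩ.
V_out = 35.2 × 787.8 / (330 + 787.8) = 35.2 × 787.8/1118 = 24.8 V.
(Unloaded it would have been 25.1 V.)

V_out ≈ 24.8 V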